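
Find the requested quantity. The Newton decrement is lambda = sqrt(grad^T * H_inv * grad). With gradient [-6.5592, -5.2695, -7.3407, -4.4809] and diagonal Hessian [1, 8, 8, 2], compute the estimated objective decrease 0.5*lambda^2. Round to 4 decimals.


Step 1: H is diagonal, so H^(-1) * g = [-6.5592, -0.6587, -0.9176, -2.2405].
Step 2: g^T H^(-1) g = sum_i g_i^2 / H_ii
  = (-6.5592)^2/1 + (-5.2695)^2/8 + (-7.3407)^2/8 + (-4.4809)^2/2
  = 43.0231 + 3.471 + 6.7357 + 10.0392 = 63.269
Step 3: Objective decrease = 0.5 * g^T H^(-1) g = 31.6345


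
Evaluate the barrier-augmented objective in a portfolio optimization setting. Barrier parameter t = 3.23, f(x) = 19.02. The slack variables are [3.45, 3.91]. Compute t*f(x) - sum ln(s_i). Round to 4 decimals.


Step 1: Compute log-barrier.
ln values: [1.2384, 1.3635]
phi = -(1.2384 + 1.3635) = -2.6019
Step 2: Compute augmented objective.
t*f(x) = 3.23*19.02 = 61.4346
Total = 61.4346 - 2.6019 = 58.8327


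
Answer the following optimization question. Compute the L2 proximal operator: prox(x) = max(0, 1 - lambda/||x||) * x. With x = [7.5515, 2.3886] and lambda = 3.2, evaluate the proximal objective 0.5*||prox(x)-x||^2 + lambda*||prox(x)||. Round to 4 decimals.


Step 1: Compute ||x||.
||x|| = 7.9203
Step 2: Compute scaling factor.
scale = max(0, 1 - 3.2/7.9203) = 0.596
Step 3: prox(x) = [4.5005, 1.4235]
||prox(x)|| = 4.7203
Step 4: Proximal objective.
0.5*||prox-x||^2 = 5.12
lambda*||prox|| = 15.105
Total = 20.2248


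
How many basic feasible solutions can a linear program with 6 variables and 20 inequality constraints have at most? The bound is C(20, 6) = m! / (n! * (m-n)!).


Each vertex corresponds to some choice of n active constraints out of m, so the number of vertices is at most C(m, n) = m! / (n!(m-n)!).
m = 20, n = 6
Numerator: 20 * 19 * 18 * 17 * 16 * 15
Denominator: 6! = 720
C(20, 6) = 38760


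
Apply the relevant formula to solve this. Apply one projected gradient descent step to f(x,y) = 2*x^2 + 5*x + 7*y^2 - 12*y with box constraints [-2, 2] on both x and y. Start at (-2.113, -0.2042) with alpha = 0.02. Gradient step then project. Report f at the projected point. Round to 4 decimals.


Step 1: Compute gradient at (-2.113, -0.2042).
grad_x = 2*2*-2.113 + 5 = -3.452
grad_y = 2*7*-0.2042 - 12 = -14.8588
Step 2: Gradient step.
x_raw = -2.113 - 0.02*-3.452 = -2.044
y_raw = -0.2042 - 0.02*-14.8588 = 0.093
Step 3: Project onto [-2, 2].
x_proj = clip(-2.044) = -2.0
y_proj = clip(0.093) = 0.093
Step 4: Evaluate f.
f(-2.0, 0.093) = -3.0552


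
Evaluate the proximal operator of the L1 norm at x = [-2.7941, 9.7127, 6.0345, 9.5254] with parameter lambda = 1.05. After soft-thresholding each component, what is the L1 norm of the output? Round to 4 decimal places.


Soft-thresholding with lambda = 1.05:
prox(-2.7941) = sign(-2.7941)*max(|-2.7941| - 1.05, 0) = -1.7441
prox(9.7127) = sign(9.7127)*max(|9.7127| - 1.05, 0) = 8.6627
prox(6.0345) = sign(6.0345)*max(|6.0345| - 1.05, 0) = 4.9845
prox(9.5254) = sign(9.5254)*max(|9.5254| - 1.05, 0) = 8.4754
prox(x) = [-1.7441, 8.6627, 4.9845, 8.4754]
||prox(x)||_1 = 1.7441 + 8.6627 + 4.9845 + 8.4754 = 23.8667


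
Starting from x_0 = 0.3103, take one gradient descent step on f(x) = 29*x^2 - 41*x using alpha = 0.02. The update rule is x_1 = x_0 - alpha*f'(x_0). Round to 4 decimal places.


We compute the gradient at x_0 and apply the update.
f'(x) = 58*x - 41
f'(0.3103) = 58*0.3103 - 41 = -23.0026
x_1 = 0.3103 - 0.02*-23.0026 = 0.7704


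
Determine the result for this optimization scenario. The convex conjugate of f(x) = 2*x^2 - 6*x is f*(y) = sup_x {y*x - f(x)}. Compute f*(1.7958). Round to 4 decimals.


f*(y) = sup_x {y*x - a*x^2 - b*x} = sup_x {(y-b)*x - a*x^2}
FOC: (y - b) - 2a*x = 0 => x* = (y - b)/(2a)
x* = (1.7958 + 6)/(2*2) = 1.949
f*(1.7958) = (y-b)^2/(4a) = (1.7958 + 6)^2/(4*2)
= 60.7745/8 = 7.5968


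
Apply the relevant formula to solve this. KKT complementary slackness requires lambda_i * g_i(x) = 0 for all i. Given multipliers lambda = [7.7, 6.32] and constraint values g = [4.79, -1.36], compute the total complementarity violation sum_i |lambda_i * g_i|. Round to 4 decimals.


KKT complementary slackness check:
lambda_1 * g_1 = 7.7 * 4.79 = 36.883
lambda_2 * g_2 = 6.32 * -1.36 = -8.5952
Total violation = 36.883 + 8.5952 = 45.4782


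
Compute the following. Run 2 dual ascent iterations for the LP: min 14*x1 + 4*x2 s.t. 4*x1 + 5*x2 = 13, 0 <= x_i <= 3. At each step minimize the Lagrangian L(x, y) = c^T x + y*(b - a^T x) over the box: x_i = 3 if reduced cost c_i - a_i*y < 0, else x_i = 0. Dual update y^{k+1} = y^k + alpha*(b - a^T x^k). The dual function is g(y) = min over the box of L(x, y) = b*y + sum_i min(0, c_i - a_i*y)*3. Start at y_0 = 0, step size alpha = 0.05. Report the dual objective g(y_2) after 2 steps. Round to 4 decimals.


Dual ascent for LP: min 14*x1 + 4*x2, 4*x1 + 5*x2 = 13, 0 <= x_i <= 3
Step 1: y^k = 0.0, reduced costs: (14.0, 4.0)
  x^k = (0.0, 0.0), subgradient = b - a^T x = 13.0
  y^{k+1} = 0.0 + 0.05*13.0 = 0.65
Step 2: y^k = 0.65, reduced costs: (11.4, 0.75)
  x^k = (0.0, 0.0), subgradient = b - a^T x = 13.0
  y^{k+1} = 0.65 + 0.05*13.0 = 1.3
Dual objective at y_2 = 1.3: reduced costs (8.8, -2.5), box minimizer x = (0.0, 3.0)
g(y_2) = b*y + (c1 - a1*y)*x1 + (c2 - a2*y)*x2 = 13*1.3 + 8.8*0.0 + (-2.5)*3.0 = 16.9 + 0.0 - 7.5 = 9.4


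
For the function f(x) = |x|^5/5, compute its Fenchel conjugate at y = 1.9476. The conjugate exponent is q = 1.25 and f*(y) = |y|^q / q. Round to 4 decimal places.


The conjugate exponent q satisfies 1/p + 1/q = 1.
p = 5, so q = 5/(5 - 1) = 1.25
|y|^q = 1.9476^1.25 = 2.3008
f*(1.9476) = 2.3008 / 1.25 = 1.8406


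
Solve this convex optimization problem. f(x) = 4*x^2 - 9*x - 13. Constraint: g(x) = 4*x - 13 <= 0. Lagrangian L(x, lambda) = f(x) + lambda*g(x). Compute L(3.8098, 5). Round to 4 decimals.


Step 1: Evaluate f(x).
f(3.8098) = 4*3.8098^2 - 9*3.8098 - 13 = 10.7701
Step 2: Evaluate g(x).
g(3.8098) = 4*3.8098 - 13 = 2.2392
Step 3: Compute Lagrangian.
L = 10.7701 + 5*2.2392 = 21.9661


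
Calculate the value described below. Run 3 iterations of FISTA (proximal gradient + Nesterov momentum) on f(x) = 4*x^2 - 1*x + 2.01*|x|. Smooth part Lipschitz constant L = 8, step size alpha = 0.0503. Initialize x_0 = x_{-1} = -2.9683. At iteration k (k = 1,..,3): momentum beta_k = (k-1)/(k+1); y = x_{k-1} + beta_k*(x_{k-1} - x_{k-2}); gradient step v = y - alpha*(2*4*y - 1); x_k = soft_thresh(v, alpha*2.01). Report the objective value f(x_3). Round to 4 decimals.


FISTA on f(x) = 4*x^2 - 1*x + 2.01*|x|
L = 8, alpha = 0.0503
Iteration 1: beta = 0.0, y = -2.9683 + 0.0*(-2.9683 + 2.9683) = -2.9683
  grad(y) = -24.7464, v = y - alpha*grad = -1.7236
  prox(v) = soft_thresh(-1.7236, 0.1011) = -1.6225
Iteration 2: beta = 0.3333, y = -1.6225 + 0.3333*(-1.6225 + 2.9683) = -1.1738
  grad(y) = -10.3907, v = y - alpha*grad = -0.6512
  prox(v) = soft_thresh(-0.6512, 0.1011) = -0.5501
Iteration 3: beta = 0.5, y = -0.5501 + 0.5*(-0.5501 + 1.6225) = -0.0139
  grad(y) = -1.1112, v = y - alpha*grad = 0.042
  prox(v) = soft_thresh(0.042, 0.1011) = 0.0
f(x_3) = 4*0.0^2 - 1*0.0 + 2.01*|0.0| = 0.0


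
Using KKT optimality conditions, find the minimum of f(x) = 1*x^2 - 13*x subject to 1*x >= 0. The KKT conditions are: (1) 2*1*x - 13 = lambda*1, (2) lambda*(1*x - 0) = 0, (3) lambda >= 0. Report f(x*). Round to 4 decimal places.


Step 1: Try lambda = 0 (constraint inactive).
Stationarity: 2*1*x - 13 = 0
x* = 13/(2*1) = 6.5
Check constraint: 1*6.5 = 6.5 >= 0 -- satisfied.
Step 2: Compute optimal value.
f(x*) = 1*6.5^2 - 13*6.5 = -42.25


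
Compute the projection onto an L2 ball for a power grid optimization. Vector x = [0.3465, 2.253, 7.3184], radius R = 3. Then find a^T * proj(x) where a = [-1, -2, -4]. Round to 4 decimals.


Step 1: Compute ||x|| (intermediates to 6 decimals).
||x|| = sqrt(0.3465^2 + 2.253^2 + 7.3184^2) = 7.665184
Step 2: Project.
Since ||x|| > R, scale = R/||x|| = 3/7.665184 = 0.39138, proj(x) = scale * x
proj(x) = [0.135613, 0.881779, 2.864275]
Step 3: Dot product.
a^T * proj(x) = -1*0.135613 - 2*0.881779 - 4*2.864275 = -13.3563


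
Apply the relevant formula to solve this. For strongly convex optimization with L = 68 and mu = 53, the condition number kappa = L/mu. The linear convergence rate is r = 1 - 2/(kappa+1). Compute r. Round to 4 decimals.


Step 1: Compute the condition number.
kappa = L/mu = 68/53 = 1.283
Step 2: Compute the convergence rate.
r = 1 - 2/(kappa + 1) = 1 - 2*mu/(L + mu) = (L - mu)/(L + mu) = 15/121 = 0.124


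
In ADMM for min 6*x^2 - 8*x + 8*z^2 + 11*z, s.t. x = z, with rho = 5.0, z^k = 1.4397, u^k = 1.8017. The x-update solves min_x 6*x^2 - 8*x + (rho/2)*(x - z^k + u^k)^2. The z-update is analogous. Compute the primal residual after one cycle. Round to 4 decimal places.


ADMM iteration with rho = 5.0, z^k = 1.4397, u^k = 1.8017
Step 1: x-update.
Minimize 6*x^2 - 8*x + (5.0/2)*(x - 1.4397 + 1.8017)^2
FOC: (2*6 + 5.0)*x = 8 + 5.0*(1.4397 - 1.8017)
x^{k+1} = 0.3641
Step 2: z-update.
Minimize 8*z^2 + 11*z + (5.0/2)*(0.3641 - z + 1.8017)^2
FOC: (2*8 + 5.0)*z = -11 + 5.0*(0.3641 + 1.8017)
z^{k+1} = -0.0081
Step 3: u-update.
u^{k+1} = 1.8017 + 0.3641 + 0.0081 = 2.174
Step 4: Primal residual = |0.3641 + 0.0081| = 0.3723


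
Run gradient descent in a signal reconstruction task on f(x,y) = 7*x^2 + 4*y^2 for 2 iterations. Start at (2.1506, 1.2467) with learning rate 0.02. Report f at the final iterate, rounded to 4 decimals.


Gradient descent on f(x,y) = 7*x^2 + 4*y^2.
Starting point: (2.1506, 1.2467), alpha = 0.02
Step 1: grad_x = 2*7*2.1506 = 30.1084, grad_y = 2*4*1.2467 = 9.9736
  x_1 = 2.1506 - 0.02*30.1084 = 1.5484
  y_1 = 1.2467 - 0.02*9.9736 = 1.0472
Step 2: grad_x = 2*7*1.5484 = 21.678, grad_y = 2*4*1.0472 = 8.3778
  x_2 = 1.5484 - 0.02*21.678 = 1.1149
  y_2 = 1.0472 - 0.02*8.3778 = 0.8797
f(1.1149, 0.8797) = 7*1.1149^2 + 4*0.8797^2 = 11.7958


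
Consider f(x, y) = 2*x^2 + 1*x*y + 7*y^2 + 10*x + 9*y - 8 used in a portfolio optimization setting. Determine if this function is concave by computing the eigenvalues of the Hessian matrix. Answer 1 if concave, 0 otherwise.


The Hessian of f(x,y) = 2*x^2 + 1*x*y + 7*y^2 + 10*x + 9*y - 8 is:
H = [[4, 1], [1, 14]]
Trace = 4 + 14 = 18
Determinant = 4*14 - (1)^2 = 55
Discriminant = (18)^2 - 4*55 = 104.0
Eigenvalues: lambda_1 = 3.901, lambda_2 = 14.099
The function is not concave.

0


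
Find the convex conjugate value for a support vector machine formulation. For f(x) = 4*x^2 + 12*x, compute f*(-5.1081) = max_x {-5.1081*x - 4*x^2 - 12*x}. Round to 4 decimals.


f*(y) = sup_x {y*x - a*x^2 - b*x} = sup_x {(y-b)*x - a*x^2}
FOC: (y - b) - 2a*x = 0 => x* = (y - b)/(2a)
x* = (-5.1081 - 12)/(2*4) = -2.1385
f*(-5.1081) = (y-b)^2/(4a) = (-5.1081 - 12)^2/(4*4)
= 292.6871/16 = 18.2929


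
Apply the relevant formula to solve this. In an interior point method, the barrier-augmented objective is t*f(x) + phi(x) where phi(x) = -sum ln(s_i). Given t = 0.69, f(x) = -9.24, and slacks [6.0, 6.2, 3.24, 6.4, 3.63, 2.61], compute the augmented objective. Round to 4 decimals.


Step 1: Compute log-barrier.
ln values: [1.7918, 1.8245, 1.1756, 1.8563, 1.2892, 0.9594]
phi = -(1.7918 + 1.8245 + 1.1756 + 1.8563 + 1.2892 + 0.9594) = -8.8968
Step 2: Compute augmented objective.
t*f(x) = 0.69*-9.24 = -6.3756
Total = -6.3756 - 8.8968 = -15.2724


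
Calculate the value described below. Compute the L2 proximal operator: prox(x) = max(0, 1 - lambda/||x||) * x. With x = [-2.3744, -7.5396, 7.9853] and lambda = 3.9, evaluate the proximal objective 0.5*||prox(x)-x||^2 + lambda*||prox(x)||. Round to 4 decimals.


Step 1: Compute ||x||.
||x|| = 11.236
Step 2: Compute scaling factor.
scale = max(0, 1 - 3.9/11.236) = 0.6529
Step 3: prox(x) = [-1.5503, -4.9226, 5.2136]
||prox(x)|| = 7.336
Step 4: Proximal objective.
0.5*||prox-x||^2 = 7.605
lambda*||prox|| = 28.6104
Total = 36.2155


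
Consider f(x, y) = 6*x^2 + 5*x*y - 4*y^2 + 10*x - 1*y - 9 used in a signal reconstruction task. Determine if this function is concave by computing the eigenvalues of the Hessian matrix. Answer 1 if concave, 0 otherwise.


The Hessian of f(x,y) = 6*x^2 + 5*x*y - 4*y^2 + 10*x - 1*y - 9 is:
H = [[12, 5], [5, -8]]
Trace = 12 - 8 = 4
Determinant = 12*-8 - (5)^2 = -121
Discriminant = (4)^2 - 4*-121 = 500.0
Eigenvalues: lambda_1 = -9.1803, lambda_2 = 13.1803
The function is not concave.

0


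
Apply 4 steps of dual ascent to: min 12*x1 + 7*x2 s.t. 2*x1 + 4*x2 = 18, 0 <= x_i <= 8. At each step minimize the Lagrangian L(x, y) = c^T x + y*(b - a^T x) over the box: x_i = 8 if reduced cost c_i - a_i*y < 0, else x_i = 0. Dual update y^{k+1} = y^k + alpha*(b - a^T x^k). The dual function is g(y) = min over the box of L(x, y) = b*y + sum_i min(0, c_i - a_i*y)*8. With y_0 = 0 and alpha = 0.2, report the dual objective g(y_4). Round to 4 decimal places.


Dual ascent for LP: min 12*x1 + 7*x2, 2*x1 + 4*x2 = 18, 0 <= x_i <= 8
Step 1: y^k = 0.0, reduced costs: (12.0, 7.0)
  x^k = (0.0, 0.0), subgradient = b - a^T x = 18.0
  y^{k+1} = 0.0 + 0.2*18.0 = 3.6
Step 2: y^k = 3.6, reduced costs: (4.8, -7.4)
  x^k = (0.0, 8.0), subgradient = b - a^T x = -14.0
  y^{k+1} = 3.6 + 0.2*-14.0 = 0.8
Step 3: y^k = 0.8, reduced costs: (10.4, 3.8)
  x^k = (0.0, 0.0), subgradient = b - a^T x = 18.0
  y^{k+1} = 0.8 + 0.2*18.0 = 4.4
Step 4: y^k = 4.4, reduced costs: (3.2, -10.6)
  x^k = (0.0, 8.0), subgradient = b - a^T x = -14.0
  y^{k+1} = 4.4 + 0.2*-14.0 = 1.6
Dual objective at y_4 = 1.6: reduced costs (8.8, 0.6), box minimizer x = (0.0, 0.0)
g(y_4) = b*y + (c1 - a1*y)*x1 + (c2 - a2*y)*x2 = 18*1.6 + 8.8*0.0 + 0.6*0.0 = 28.8 + 0.0 + 0.0 = 28.8


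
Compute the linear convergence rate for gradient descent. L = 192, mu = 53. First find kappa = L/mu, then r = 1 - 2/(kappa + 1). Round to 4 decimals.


Step 1: Compute the condition number.
kappa = L/mu = 192/53 = 3.6226
Step 2: Compute the convergence rate.
r = 1 - 2/(kappa + 1) = 1 - 2*mu/(L + mu) = (L - mu)/(L + mu) = 139/245 = 0.5673


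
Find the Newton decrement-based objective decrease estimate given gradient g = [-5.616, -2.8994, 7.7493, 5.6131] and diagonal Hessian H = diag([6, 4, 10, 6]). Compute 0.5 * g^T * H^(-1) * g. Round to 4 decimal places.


Step 1: H is diagonal, so H^(-1) * g = [-0.936, -0.7249, 0.7749, 0.9355].
Step 2: g^T H^(-1) g = sum_i g_i^2 / H_ii
  = (-5.616)^2/6 + (-2.8994)^2/4 + (7.7493)^2/10 + (5.6131)^2/6
  = 5.2566 + 2.1016 + 6.0052 + 5.2511 = 18.6145
Step 3: Objective decrease = 0.5 * g^T H^(-1) g = 9.3073


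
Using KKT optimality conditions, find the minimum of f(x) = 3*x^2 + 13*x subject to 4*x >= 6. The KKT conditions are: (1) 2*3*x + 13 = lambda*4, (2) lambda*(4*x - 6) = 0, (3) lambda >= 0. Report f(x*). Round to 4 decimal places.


Step 1: Try lambda = 0 (constraint inactive).
x_unc = -13/(2*3) = -2.1667
Check: 4*-2.1667 = -8.6668 < 6 -- violated!
Step 2: Constraint must be active: 4*x = 6
x* = 6/4 = 1.5
lambda = (2*3*1.5 + 13)/4 = 5.5
Step 3: Compute optimal value.
f(x*) = 3*1.5^2 + 13*1.5 = 26.25


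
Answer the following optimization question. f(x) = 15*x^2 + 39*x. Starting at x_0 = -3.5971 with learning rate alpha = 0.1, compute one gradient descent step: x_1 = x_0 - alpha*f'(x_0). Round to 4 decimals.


We compute the gradient at x_0 and apply the update.
f'(x) = 30*x + 39
f'(-3.5971) = 30*-3.5971 + 39 = -68.913
x_1 = -3.5971 - 0.1*-68.913 = 3.2942


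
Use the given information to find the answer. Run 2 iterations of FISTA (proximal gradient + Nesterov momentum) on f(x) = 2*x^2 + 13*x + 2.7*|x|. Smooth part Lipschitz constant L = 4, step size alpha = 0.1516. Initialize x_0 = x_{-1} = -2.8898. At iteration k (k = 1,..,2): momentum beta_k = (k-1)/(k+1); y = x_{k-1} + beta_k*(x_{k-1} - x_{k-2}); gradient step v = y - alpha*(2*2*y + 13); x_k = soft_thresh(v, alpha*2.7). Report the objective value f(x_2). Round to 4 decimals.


FISTA on f(x) = 2*x^2 + 13*x + 2.7*|x|
L = 4, alpha = 0.1516
Iteration 1: beta = 0.0, y = -2.8898 + 0.0*(-2.8898 + 2.8898) = -2.8898
  grad(y) = 1.4408, v = y - alpha*grad = -3.1082
  prox(v) = soft_thresh(-3.1082, 0.4093) = -2.6989
Iteration 2: beta = 0.3333, y = -2.6989 + 0.3333*(-2.6989 + 2.8898) = -2.6353
  grad(y) = 2.4589, v = y - alpha*grad = -3.008
  prox(v) = soft_thresh(-3.008, 0.4093) = -2.5987
f(x_2) = 2*(-2.5987)^2 + 13*(-2.5987) + 2.7*|-2.5987| = -13.2601


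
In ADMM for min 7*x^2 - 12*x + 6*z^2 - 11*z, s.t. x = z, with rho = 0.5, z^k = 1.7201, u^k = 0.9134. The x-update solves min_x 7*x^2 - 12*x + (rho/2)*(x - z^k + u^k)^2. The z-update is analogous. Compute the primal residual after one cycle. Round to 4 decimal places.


ADMM iteration with rho = 0.5, z^k = 1.7201, u^k = 0.9134
Step 1: x-update.
Minimize 7*x^2 - 12*x + (0.5/2)*(x - 1.7201 + 0.9134)^2
FOC: (2*7 + 0.5)*x = 12 + 0.5*(1.7201 - 0.9134)
x^{k+1} = 0.8554
Step 2: z-update.
Minimize 6*z^2 - 11*z + (0.5/2)*(0.8554 - z + 0.9134)^2
FOC: (2*6 + 0.5)*z = 11 + 0.5*(0.8554 + 0.9134)
z^{k+1} = 0.9508
Step 3: u-update.
u^{k+1} = 0.9134 + 0.8554 - 0.9508 = 0.8181
Step 4: Primal residual = |0.8554 - 0.9508| = 0.0953


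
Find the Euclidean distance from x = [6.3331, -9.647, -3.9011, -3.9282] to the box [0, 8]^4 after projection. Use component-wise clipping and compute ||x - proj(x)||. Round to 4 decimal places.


Project each component onto [0, 8].
clip(6.3331) = 6.3331, clip(-9.647) = 0.0, clip(-3.9011) = 0.0, clip(-3.9282) = 0.0
Projection = [6.3331, 0.0, 0.0, 0.0]
Squared diffs: [0.0, 93.0646, 15.2186, 15.4308]
Distance = sqrt(123.714) = 11.1227


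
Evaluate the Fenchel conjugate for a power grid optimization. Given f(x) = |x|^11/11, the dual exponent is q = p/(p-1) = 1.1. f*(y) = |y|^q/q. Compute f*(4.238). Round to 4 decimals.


The conjugate exponent q satisfies 1/p + 1/q = 1.
p = 11, so q = 11/(11 - 1) = 1.1
|y|^q = 4.238^1.1 = 4.8964
f*(4.238) = 4.8964 / 1.1 = 4.4513


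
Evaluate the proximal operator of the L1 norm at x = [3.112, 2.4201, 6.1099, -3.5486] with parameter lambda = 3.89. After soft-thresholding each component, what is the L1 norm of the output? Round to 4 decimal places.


Soft-thresholding with lambda = 3.89:
prox(3.112) = sign(3.112)*max(|3.112| - 3.89, 0) = 0.0
prox(2.4201) = sign(2.4201)*max(|2.4201| - 3.89, 0) = 0.0
prox(6.1099) = sign(6.1099)*max(|6.1099| - 3.89, 0) = 2.2199
prox(-3.5486) = sign(-3.5486)*max(|-3.5486| - 3.89, 0) = 0.0
prox(x) = [0.0, 0.0, 2.2199, 0.0]
||prox(x)||_1 = 0.0 + 0.0 + 2.2199 + 0.0 = 2.2199


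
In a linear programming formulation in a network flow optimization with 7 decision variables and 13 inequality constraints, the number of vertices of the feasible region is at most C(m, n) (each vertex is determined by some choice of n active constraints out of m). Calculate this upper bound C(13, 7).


Each vertex corresponds to some choice of n active constraints out of m, so the number of vertices is at most C(m, n) = m! / (n!(m-n)!).
m = 13, n = 7
Numerator: 13 * 12 * 11 * 10 * 9 * 8 * 7
Denominator: 7! = 5040
C(13, 7) = 1716


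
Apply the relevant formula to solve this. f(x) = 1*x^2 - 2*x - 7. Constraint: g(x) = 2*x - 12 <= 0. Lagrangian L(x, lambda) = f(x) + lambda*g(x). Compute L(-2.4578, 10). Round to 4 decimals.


Step 1: Evaluate f(x).
f(-2.4578) = 1*(-2.4578)^2 - 2*(-2.4578) - 7 = 3.9564
Step 2: Evaluate g(x).
g(-2.4578) = 2*-2.4578 - 12 = -16.9156
Step 3: Compute Lagrangian.
L = 3.9564 + 10*-16.9156 = -165.1996


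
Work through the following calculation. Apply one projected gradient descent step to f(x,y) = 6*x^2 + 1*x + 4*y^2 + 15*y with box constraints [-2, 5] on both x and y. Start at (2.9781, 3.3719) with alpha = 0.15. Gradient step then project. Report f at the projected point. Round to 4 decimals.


Step 1: Compute gradient at (2.9781, 3.3719).
grad_x = 2*6*2.9781 + 1 = 36.7372
grad_y = 2*4*3.3719 + 15 = 41.9752
Step 2: Gradient step.
x_raw = 2.9781 - 0.15*36.7372 = -2.5325
y_raw = 3.3719 - 0.15*41.9752 = -2.9244
Step 3: Project onto [-2, 5].
x_proj = clip(-2.5325) = -2.0
y_proj = clip(-2.9244) = -2.0
Step 4: Evaluate f.
f(-2.0, -2.0) = 8.0


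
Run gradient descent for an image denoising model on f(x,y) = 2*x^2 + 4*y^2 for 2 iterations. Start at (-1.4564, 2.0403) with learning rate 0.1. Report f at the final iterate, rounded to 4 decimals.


Gradient descent on f(x,y) = 2*x^2 + 4*y^2.
Starting point: (-1.4564, 2.0403), alpha = 0.1
Step 1: grad_x = 2*2*-1.4564 = -5.8256, grad_y = 2*4*2.0403 = 16.3224
  x_1 = -1.4564 - 0.1*-5.8256 = -0.8738
  y_1 = 2.0403 - 0.1*16.3224 = 0.4081
Step 2: grad_x = 2*2*-0.8738 = -3.4954, grad_y = 2*4*0.4081 = 3.2645
  x_2 = -0.8738 - 0.1*-3.4954 = -0.5243
  y_2 = 0.4081 - 0.1*3.2645 = 0.0816
f(-0.5243, 0.0816) = 2*(-0.5243)^2 + 4*0.0816^2 = 0.5764


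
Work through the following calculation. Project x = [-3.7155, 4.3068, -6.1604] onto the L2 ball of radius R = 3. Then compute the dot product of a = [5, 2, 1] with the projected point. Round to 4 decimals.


Step 1: Compute ||x|| (intermediates to 6 decimals).
||x|| = sqrt((-3.7155)^2 + 4.3068^2 + (-6.1604)^2) = 8.384748
Step 2: Project.
Since ||x|| > R, scale = R/||x|| = 3/8.384748 = 0.357793, proj(x) = scale * x
proj(x) = [-1.32938, 1.540943, -2.204148]
Step 3: Dot product.
a^T * proj(x) = 5*(-1.32938) + 2*1.540943 + 1*(-2.204148) = -5.7692


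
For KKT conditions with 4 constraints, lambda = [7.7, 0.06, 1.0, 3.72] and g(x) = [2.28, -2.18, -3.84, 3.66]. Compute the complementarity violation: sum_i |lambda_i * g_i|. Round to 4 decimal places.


KKT complementary slackness check:
lambda_1 * g_1 = 7.7 * 2.28 = 17.556
lambda_2 * g_2 = 0.06 * -2.18 = -0.1308
lambda_3 * g_3 = 1.0 * -3.84 = -3.84
lambda_4 * g_4 = 3.72 * 3.66 = 13.6152
Total violation = 17.556 + 0.1308 + 3.84 + 13.6152 = 35.142


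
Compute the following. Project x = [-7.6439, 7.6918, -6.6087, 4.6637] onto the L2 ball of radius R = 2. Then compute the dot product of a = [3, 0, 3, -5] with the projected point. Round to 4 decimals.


Step 1: Compute ||x|| (intermediates to 6 decimals).
||x|| = sqrt((-7.6439)^2 + 7.6918^2 + (-6.6087)^2 + 4.6637^2) = 13.528415
Step 2: Project.
Since ||x|| > R, scale = R/||x|| = 2/13.528415 = 0.147837, proj(x) = scale * x
proj(x) = [-1.130051, 1.137133, -0.97701, 0.689467]
Step 3: Dot product.
a^T * proj(x) = 3*(-1.130051) + 0*1.137133 + 3*(-0.97701) - 5*0.689467 = -9.7685


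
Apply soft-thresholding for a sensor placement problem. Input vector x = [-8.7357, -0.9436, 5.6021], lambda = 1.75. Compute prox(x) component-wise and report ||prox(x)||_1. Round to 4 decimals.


Soft-thresholding with lambda = 1.75:
prox(-8.7357) = sign(-8.7357)*max(|-8.7357| - 1.75, 0) = -6.9857
prox(-0.9436) = sign(-0.9436)*max(|-0.9436| - 1.75, 0) = 0.0
prox(5.6021) = sign(5.6021)*max(|5.6021| - 1.75, 0) = 3.8521
prox(x) = [-6.9857, 0.0, 3.8521]
||prox(x)||_1 = 6.9857 + 0.0 + 3.8521 = 10.8378


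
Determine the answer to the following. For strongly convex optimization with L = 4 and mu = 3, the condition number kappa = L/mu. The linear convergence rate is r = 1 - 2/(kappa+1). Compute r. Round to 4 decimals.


Step 1: Compute the condition number.
kappa = L/mu = 4/3 = 1.3333
Step 2: Compute the convergence rate.
r = 1 - 2/(kappa + 1) = 1 - 2*mu/(L + mu) = (L - mu)/(L + mu) = 1/7 = 0.1429


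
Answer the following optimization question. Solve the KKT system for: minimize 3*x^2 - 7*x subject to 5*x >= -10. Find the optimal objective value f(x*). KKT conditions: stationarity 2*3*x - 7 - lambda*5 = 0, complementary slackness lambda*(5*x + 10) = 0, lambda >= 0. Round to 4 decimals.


Step 1: Try lambda = 0 (constraint inactive).
Stationarity: 2*3*x - 7 = 0
x* = 7/(2*3) = 7/6 = 1.1667 (rounded; the exact value 7/6 is used below)
Check constraint: 5*1.1667 = 5.8335 >= -10 -- satisfied.
Step 2: Compute optimal value.
f(x*) = 3*(7/6)^2 - 7*(7/6) = -4.0833


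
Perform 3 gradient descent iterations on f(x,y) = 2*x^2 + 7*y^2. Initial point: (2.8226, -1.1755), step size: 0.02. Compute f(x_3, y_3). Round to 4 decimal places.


Gradient descent on f(x,y) = 2*x^2 + 7*y^2.
Starting point: (2.8226, -1.1755), alpha = 0.02
Step 1: grad_x = 2*2*2.8226 = 11.2904, grad_y = 2*7*-1.1755 = -16.457
  x_1 = 2.8226 - 0.02*11.2904 = 2.5968
  y_1 = -1.1755 - 0.02*-16.457 = -0.8464
Step 2: grad_x = 2*2*2.5968 = 10.3872, grad_y = 2*7*-0.8464 = -11.849
  x_2 = 2.5968 - 0.02*10.3872 = 2.389
  y_2 = -0.8464 - 0.02*-11.849 = -0.6094
Step 3: grad_x = 2*2*2.389 = 9.5562, grad_y = 2*7*-0.6094 = -8.5313
  x_3 = 2.389 - 0.02*9.5562 = 2.1979
  y_3 = -0.6094 - 0.02*-8.5313 = -0.4388
f(2.1979, -0.4388) = 2*2.1979^2 + 7*(-0.4388)^2 = 11.0093


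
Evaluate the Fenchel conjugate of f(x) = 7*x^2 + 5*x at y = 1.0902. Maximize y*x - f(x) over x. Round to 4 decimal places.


f*(y) = sup_x {y*x - a*x^2 - b*x} = sup_x {(y-b)*x - a*x^2}
FOC: (y - b) - 2a*x = 0 => x* = (y - b)/(2a)
x* = (1.0902 - 5)/(2*7) = -0.2793
f*(1.0902) = (y-b)^2/(4a) = (1.0902 - 5)^2/(4*7)
= 15.2865/28 = 0.5459


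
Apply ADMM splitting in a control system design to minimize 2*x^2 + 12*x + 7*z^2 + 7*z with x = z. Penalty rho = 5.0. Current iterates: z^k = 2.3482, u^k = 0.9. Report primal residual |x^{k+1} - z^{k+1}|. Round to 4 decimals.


ADMM iteration with rho = 5.0, z^k = 2.3482, u^k = 0.9
Step 1: x-update.
Minimize 2*x^2 + 12*x + (5.0/2)*(x - 2.3482 + 0.9)^2
FOC: (2*2 + 5.0)*x = -12 + 5.0*(2.3482 - 0.9)
x^{k+1} = -0.5288
Step 2: z-update.
Minimize 7*z^2 + 7*z + (5.0/2)*(-0.5288 - z + 0.9)^2
FOC: (2*7 + 5.0)*z = -7 + 5.0*(-0.5288 + 0.9)
z^{k+1} = -0.2707
Step 3: u-update.
u^{k+1} = 0.9 - 0.5288 + 0.2707 = 0.642
Step 4: Primal residual = |-0.5288 + 0.2707| = 0.258


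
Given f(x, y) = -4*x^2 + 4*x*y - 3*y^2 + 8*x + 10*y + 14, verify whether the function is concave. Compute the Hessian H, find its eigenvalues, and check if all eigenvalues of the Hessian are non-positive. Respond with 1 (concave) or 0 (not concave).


The Hessian of f(x,y) = -4*x^2 + 4*x*y - 3*y^2 + 8*x + 10*y + 14 is:
H = [[-8, 4], [4, -6]]
Trace = -8 - 6 = -14
Determinant = -8*-6 - (4)^2 = 32
Discriminant = (-14)^2 - 4*32 = 68.0
Eigenvalues: lambda_1 = -11.1231, lambda_2 = -2.8769
The function is concave.

1


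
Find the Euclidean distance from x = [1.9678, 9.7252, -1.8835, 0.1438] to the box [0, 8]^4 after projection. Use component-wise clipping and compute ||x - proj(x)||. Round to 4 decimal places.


Project each component onto [0, 8].
clip(1.9678) = 1.9678, clip(9.7252) = 8.0, clip(-1.8835) = 0.0, clip(0.1438) = 0.1438
Projection = [1.9678, 8.0, 0.0, 0.1438]
Squared diffs: [0.0, 2.9763, 3.5476, 0.0]
Distance = sqrt(6.5239) = 2.5542


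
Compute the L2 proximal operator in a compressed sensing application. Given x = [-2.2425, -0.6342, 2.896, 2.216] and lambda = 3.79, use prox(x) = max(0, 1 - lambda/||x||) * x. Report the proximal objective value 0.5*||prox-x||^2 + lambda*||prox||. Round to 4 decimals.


Step 1: Compute ||x||.
||x|| = 4.3276
Step 2: Compute scaling factor.
scale = max(0, 1 - 3.79/4.3276) = 0.1242
Step 3: prox(x) = [-0.2786, -0.0788, 0.3598, 0.2753]
||prox(x)|| = 0.5376
Step 4: Proximal objective.
0.5*||prox-x||^2 = 7.1821
lambda*||prox|| = 2.0375
Total = 9.2197


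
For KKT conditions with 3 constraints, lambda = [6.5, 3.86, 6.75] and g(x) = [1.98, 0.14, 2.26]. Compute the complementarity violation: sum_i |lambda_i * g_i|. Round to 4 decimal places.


KKT complementary slackness check:
lambda_1 * g_1 = 6.5 * 1.98 = 12.87
lambda_2 * g_2 = 3.86 * 0.14 = 0.5404
lambda_3 * g_3 = 6.75 * 2.26 = 15.255
Total violation = 12.87 + 0.5404 + 15.255 = 28.6654


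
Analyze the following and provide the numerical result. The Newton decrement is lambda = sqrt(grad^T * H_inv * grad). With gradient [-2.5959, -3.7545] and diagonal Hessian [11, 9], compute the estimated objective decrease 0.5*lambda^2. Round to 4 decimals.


Step 1: H is diagonal, so H^(-1) * g = [-0.236, -0.4172].
Step 2: g^T H^(-1) g = sum_i g_i^2 / H_ii
  = (-2.5959)^2/11 + (-3.7545)^2/9
  = 0.6126 + 1.5663 = 2.1789
Step 3: Objective decrease = 0.5 * g^T H^(-1) g = 1.0894


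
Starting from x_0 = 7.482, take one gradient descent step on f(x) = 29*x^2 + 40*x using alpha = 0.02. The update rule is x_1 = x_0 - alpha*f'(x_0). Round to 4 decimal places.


We compute the gradient at x_0 and apply the update.
f'(x) = 58*x + 40
f'(7.482) = 58*7.482 + 40 = 473.956
x_1 = 7.482 - 0.02*473.956 = -1.9971


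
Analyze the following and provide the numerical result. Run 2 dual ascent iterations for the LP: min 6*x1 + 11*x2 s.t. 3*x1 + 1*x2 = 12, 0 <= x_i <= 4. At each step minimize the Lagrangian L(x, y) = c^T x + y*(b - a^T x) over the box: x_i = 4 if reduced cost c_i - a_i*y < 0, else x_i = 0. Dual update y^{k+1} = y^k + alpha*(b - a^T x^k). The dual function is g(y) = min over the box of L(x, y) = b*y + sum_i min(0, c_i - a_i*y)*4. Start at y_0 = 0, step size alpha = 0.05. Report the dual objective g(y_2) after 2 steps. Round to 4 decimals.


Dual ascent for LP: min 6*x1 + 11*x2, 3*x1 + 1*x2 = 12, 0 <= x_i <= 4
Step 1: y^k = 0.0, reduced costs: (6.0, 11.0)
  x^k = (0.0, 0.0), subgradient = b - a^T x = 12.0
  y^{k+1} = 0.0 + 0.05*12.0 = 0.6
Step 2: y^k = 0.6, reduced costs: (4.2, 10.4)
  x^k = (0.0, 0.0), subgradient = b - a^T x = 12.0
  y^{k+1} = 0.6 + 0.05*12.0 = 1.2
Dual objective at y_2 = 1.2: reduced costs (2.4, 9.8), box minimizer x = (0.0, 0.0)
g(y_2) = b*y + (c1 - a1*y)*x1 + (c2 - a2*y)*x2 = 12*1.2 + 2.4*0.0 + 9.8*0.0 = 14.4 + 0.0 + 0.0 = 14.4


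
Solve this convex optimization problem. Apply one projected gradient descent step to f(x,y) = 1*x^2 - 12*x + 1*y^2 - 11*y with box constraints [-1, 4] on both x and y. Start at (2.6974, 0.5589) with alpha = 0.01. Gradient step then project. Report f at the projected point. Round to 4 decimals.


Step 1: Compute gradient at (2.6974, 0.5589).
grad_x = 2*1*2.6974 - 12 = -6.6052
grad_y = 2*1*0.5589 - 11 = -9.8822
Step 2: Gradient step.
x_raw = 2.6974 - 0.01*-6.6052 = 2.7635
y_raw = 0.5589 - 0.01*-9.8822 = 0.6577
Step 3: Project onto [-1, 4].
x_proj = clip(2.7635) = 2.7635
y_proj = clip(0.6577) = 0.6577
Step 4: Evaluate f.
f(2.7635, 0.6577) = -32.3271


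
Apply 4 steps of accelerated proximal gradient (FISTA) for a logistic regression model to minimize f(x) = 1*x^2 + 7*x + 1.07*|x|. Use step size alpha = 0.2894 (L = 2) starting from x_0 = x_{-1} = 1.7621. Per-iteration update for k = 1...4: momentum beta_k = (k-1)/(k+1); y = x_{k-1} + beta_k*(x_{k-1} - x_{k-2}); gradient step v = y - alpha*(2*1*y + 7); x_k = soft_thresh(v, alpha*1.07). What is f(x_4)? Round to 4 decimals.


FISTA on f(x) = 1*x^2 + 7*x + 1.07*|x|
L = 2, alpha = 0.2894
Iteration 1: beta = 0.0, y = 1.7621 + 0.0*(1.7621 - 1.7621) = 1.7621
  grad(y) = 10.5242, v = y - alpha*grad = -1.2836
  prox(v) = soft_thresh(-1.2836, 0.3097) = -0.9739
Iteration 2: beta = 0.3333, y = -0.9739 + 0.3333*(-0.9739 - 1.7621) = -1.886
  grad(y) = 3.2281, v = y - alpha*grad = -2.8202
  prox(v) = soft_thresh(-2.8202, 0.3097) = -2.5105
Iteration 3: beta = 0.5, y = -2.5105 + 0.5*(-2.5105 + 0.9739) = -3.2788
  grad(y) = 0.4424, v = y - alpha*grad = -3.4068
  prox(v) = soft_thresh(-3.4068, 0.3097) = -3.0972
Iteration 4: beta = 0.6, y = -3.0972 + 0.6*(-3.0972 + 2.5105) = -3.4492
  grad(y) = 0.1017, v = y - alpha*grad = -3.4786
  prox(v) = soft_thresh(-3.4786, 0.3097) = -3.1689
f(x_4) = 1*(-3.1689)^2 + 7*(-3.1689) + 1.07*|-3.1689| = -8.7496


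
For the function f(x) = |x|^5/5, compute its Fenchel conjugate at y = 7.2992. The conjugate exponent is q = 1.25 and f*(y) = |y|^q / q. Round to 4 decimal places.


The conjugate exponent q satisfies 1/p + 1/q = 1.
p = 5, so q = 5/(5 - 1) = 1.25
|y|^q = 7.2992^1.25 = 11.9976
f*(7.2992) = 11.9976 / 1.25 = 9.5981


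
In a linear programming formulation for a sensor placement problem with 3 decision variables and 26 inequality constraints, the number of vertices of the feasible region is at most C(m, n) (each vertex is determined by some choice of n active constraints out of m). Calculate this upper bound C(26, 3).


Each vertex corresponds to some choice of n active constraints out of m, so the number of vertices is at most C(m, n) = m! / (n!(m-n)!).
m = 26, n = 3
Numerator: 26 * 25 * 24
Denominator: 3! = 6
C(26, 3) = 2600


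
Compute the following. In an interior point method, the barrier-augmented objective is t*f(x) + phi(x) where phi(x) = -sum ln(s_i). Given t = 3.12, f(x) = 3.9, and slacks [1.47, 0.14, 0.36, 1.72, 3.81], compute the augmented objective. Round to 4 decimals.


Step 1: Compute log-barrier.
ln values: [0.3853, -1.9661, -1.0217, 0.5423, 1.3376]
phi = -(0.3853 - 1.9661 - 1.0217 + 0.5423 + 1.3376) = 0.7225
Step 2: Compute augmented objective.
t*f(x) = 3.12*3.9 = 12.168
Total = 12.168 + 0.7225 = 12.8905


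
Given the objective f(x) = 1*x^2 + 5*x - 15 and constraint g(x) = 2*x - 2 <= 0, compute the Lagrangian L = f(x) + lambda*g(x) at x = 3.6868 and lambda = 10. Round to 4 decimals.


Step 1: Evaluate f(x).
f(3.6868) = 1*3.6868^2 + 5*3.6868 - 15 = 17.0265
Step 2: Evaluate g(x).
g(3.6868) = 2*3.6868 - 2 = 5.3736
Step 3: Compute Lagrangian.
L = 17.0265 + 10*5.3736 = 70.7625


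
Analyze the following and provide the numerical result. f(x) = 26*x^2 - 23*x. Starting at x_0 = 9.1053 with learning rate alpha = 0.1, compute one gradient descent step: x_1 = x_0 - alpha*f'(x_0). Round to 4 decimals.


We compute the gradient at x_0 and apply the update.
f'(x) = 52*x - 23
f'(9.1053) = 52*9.1053 - 23 = 450.4756
x_1 = 9.1053 - 0.1*450.4756 = -35.9423


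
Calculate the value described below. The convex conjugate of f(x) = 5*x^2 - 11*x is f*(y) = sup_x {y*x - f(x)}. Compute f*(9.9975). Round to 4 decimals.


f*(y) = sup_x {y*x - a*x^2 - b*x} = sup_x {(y-b)*x - a*x^2}
FOC: (y - b) - 2a*x = 0 => x* = (y - b)/(2a)
x* = (9.9975 + 11)/(2*5) = 2.0998
f*(9.9975) = (y-b)^2/(4a) = (9.9975 + 11)^2/(4*5)
= 440.895/20 = 22.0448


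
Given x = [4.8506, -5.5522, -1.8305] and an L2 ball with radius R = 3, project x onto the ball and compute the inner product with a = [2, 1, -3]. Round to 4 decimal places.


Step 1: Compute ||x|| (intermediates to 6 decimals).
||x|| = sqrt(4.8506^2 + (-5.5522)^2 + (-1.8305)^2) = 7.596445
Step 2: Project.
Since ||x|| > R, scale = R/||x|| = 3/7.596445 = 0.394922, proj(x) = scale * x
proj(x) = [1.915609, -2.192686, -0.722905]
Step 3: Dot product.
a^T * proj(x) = 2*1.915609 + 1*(-2.192686) - 3*(-0.722905) = 3.8072


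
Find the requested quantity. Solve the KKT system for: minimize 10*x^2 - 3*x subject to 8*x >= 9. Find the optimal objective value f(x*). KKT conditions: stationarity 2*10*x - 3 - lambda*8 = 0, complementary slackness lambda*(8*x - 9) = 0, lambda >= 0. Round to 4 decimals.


Step 1: Try lambda = 0 (constraint inactive).
x_unc = 3/(2*10) = 0.15
Check: 8*0.15 = 1.2 < 9 -- violated!
Step 2: Constraint must be active: 8*x = 9
x* = 9/8 = 1.125
lambda = (2*10*1.125 - 3)/8 = 2.4375
Step 3: Compute optimal value.
f(x*) = 10*1.125^2 - 3*1.125 = 9.2813


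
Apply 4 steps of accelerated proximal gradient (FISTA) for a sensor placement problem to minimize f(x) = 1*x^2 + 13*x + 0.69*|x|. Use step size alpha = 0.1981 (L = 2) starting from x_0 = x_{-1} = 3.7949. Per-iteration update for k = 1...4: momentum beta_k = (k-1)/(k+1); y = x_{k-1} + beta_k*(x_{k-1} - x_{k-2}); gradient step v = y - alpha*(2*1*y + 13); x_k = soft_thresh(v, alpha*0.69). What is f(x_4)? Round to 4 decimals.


FISTA on f(x) = 1*x^2 + 13*x + 0.69*|x|
L = 2, alpha = 0.1981
Iteration 1: beta = 0.0, y = 3.7949 + 0.0*(3.7949 - 3.7949) = 3.7949
  grad(y) = 20.5898, v = y - alpha*grad = -0.2839
  prox(v) = soft_thresh(-0.2839, 0.1367) = -0.1473
Iteration 2: beta = 0.3333, y = -0.1473 + 0.3333*(-0.1473 - 3.7949) = -1.4613
  grad(y) = 10.0774, v = y - alpha*grad = -3.4576
  prox(v) = soft_thresh(-3.4576, 0.1367) = -3.3209
Iteration 3: beta = 0.5, y = -3.3209 + 0.5*(-3.3209 + 0.1473) = -4.9078
  grad(y) = 3.1844, v = y - alpha*grad = -5.5386
  prox(v) = soft_thresh(-5.5386, 0.1367) = -5.4019
Iteration 4: beta = 0.6, y = -5.4019 + 0.6*(-5.4019 + 3.3209) = -6.6505
  grad(y) = -0.3011, v = y - alpha*grad = -6.5909
  prox(v) = soft_thresh(-6.5909, 0.1367) = -6.4542
f(x_4) = 1*(-6.4542)^2 + 13*(-6.4542) + 0.69*|-6.4542| = -37.7945


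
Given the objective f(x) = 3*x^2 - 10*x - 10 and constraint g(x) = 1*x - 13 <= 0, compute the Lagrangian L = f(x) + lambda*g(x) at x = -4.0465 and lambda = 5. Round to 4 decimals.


Step 1: Evaluate f(x).
f(-4.0465) = 3*(-4.0465)^2 - 10*(-4.0465) - 10 = 79.5875
Step 2: Evaluate g(x).
g(-4.0465) = 1*-4.0465 - 13 = -17.0465
Step 3: Compute Lagrangian.
L = 79.5875 + 5*-17.0465 = -5.645


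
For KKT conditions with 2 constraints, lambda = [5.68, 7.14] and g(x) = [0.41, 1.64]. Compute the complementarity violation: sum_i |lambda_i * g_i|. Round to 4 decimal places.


KKT complementary slackness check:
lambda_1 * g_1 = 5.68 * 0.41 = 2.3288
lambda_2 * g_2 = 7.14 * 1.64 = 11.7096
Total violation = 2.3288 + 11.7096 = 14.0384


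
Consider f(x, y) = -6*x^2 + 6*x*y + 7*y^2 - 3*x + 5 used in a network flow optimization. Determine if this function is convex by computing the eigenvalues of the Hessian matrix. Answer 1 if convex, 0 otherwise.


The Hessian of f(x,y) = -6*x^2 + 6*x*y + 7*y^2 - 3*x + 5 is:
H = [[-12, 6], [6, 14]]
Trace = -12 + 14 = 2
Determinant = -12*14 - (6)^2 = -204
Discriminant = (2)^2 - 4*-204 = 820.0
Eigenvalues: lambda_1 = -13.3178, lambda_2 = 15.3178
The function is not convex.

0


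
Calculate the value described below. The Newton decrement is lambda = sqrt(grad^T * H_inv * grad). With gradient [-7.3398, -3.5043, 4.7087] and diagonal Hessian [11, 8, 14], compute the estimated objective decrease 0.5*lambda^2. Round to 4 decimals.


Step 1: H is diagonal, so H^(-1) * g = [-0.6673, -0.438, 0.3363].
Step 2: g^T H^(-1) g = sum_i g_i^2 / H_ii
  = (-7.3398)^2/11 + (-3.5043)^2/8 + (4.7087)^2/14
  = 4.8975 + 1.535 + 1.5837 = 8.0162
Step 3: Objective decrease = 0.5 * g^T H^(-1) g = 4.0081


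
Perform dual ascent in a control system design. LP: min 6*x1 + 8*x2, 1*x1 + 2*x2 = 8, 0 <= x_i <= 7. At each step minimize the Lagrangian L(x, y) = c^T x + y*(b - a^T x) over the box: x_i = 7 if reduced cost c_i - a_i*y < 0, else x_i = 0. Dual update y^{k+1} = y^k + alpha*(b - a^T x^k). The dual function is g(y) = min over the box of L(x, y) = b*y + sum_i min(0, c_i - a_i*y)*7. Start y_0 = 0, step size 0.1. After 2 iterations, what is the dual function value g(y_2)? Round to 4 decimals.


Dual ascent for LP: min 6*x1 + 8*x2, 1*x1 + 2*x2 = 8, 0 <= x_i <= 7
Step 1: y^k = 0.0, reduced costs: (6.0, 8.0)
  x^k = (0.0, 0.0), subgradient = b - a^T x = 8.0
  y^{k+1} = 0.0 + 0.1*8.0 = 0.8
Step 2: y^k = 0.8, reduced costs: (5.2, 6.4)
  x^k = (0.0, 0.0), subgradient = b - a^T x = 8.0
  y^{k+1} = 0.8 + 0.1*8.0 = 1.6
Dual objective at y_2 = 1.6: reduced costs (4.4, 4.8), box minimizer x = (0.0, 0.0)
g(y_2) = b*y + (c1 - a1*y)*x1 + (c2 - a2*y)*x2 = 8*1.6 + 4.4*0.0 + 4.8*0.0 = 12.8 + 0.0 + 0.0 = 12.8


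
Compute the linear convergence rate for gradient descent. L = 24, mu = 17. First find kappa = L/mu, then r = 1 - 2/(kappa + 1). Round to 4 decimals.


Step 1: Compute the condition number.
kappa = L/mu = 24/17 = 1.4118
Step 2: Compute the convergence rate.
r = 1 - 2/(kappa + 1) = 1 - 2*mu/(L + mu) = (L - mu)/(L + mu) = 7/41 = 0.1707


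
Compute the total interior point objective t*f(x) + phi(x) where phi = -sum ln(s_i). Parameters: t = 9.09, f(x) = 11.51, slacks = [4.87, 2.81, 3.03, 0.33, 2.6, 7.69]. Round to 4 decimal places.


Step 1: Compute log-barrier.
ln values: [1.5831, 1.0332, 1.1086, -1.1087, 0.9555, 2.0399]
phi = -(1.5831 + 1.0332 + 1.1086 - 1.1087 + 0.9555 + 2.0399) = -5.6116
Step 2: Compute augmented objective.
t*f(x) = 9.09*11.51 = 104.6259
Total = 104.6259 - 5.6116 = 99.0143


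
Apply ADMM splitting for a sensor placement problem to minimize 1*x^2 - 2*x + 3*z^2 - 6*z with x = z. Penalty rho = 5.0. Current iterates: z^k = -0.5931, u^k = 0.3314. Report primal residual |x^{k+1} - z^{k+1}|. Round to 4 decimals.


ADMM iteration with rho = 5.0, z^k = -0.5931, u^k = 0.3314
Step 1: x-update.
Minimize 1*x^2 - 2*x + (5.0/2)*(x + 0.5931 + 0.3314)^2
FOC: (2*1 + 5.0)*x = 2 + 5.0*(-0.5931 - 0.3314)
x^{k+1} = -0.3746
Step 2: z-update.
Minimize 3*z^2 - 6*z + (5.0/2)*(-0.3746 - z + 0.3314)^2
FOC: (2*3 + 5.0)*z = 6 + 5.0*(-0.3746 + 0.3314)
z^{k+1} = 0.5258
Step 3: u-update.
u^{k+1} = 0.3314 - 0.3746 - 0.5258 = -0.569
Step 4: Primal residual = |-0.3746 - 0.5258| = 0.9004
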